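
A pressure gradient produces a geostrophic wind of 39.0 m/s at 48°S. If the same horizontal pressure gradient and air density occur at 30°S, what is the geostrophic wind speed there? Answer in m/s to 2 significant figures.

With the same pressure gradient and density, V_g ∝ 1/f ∝ 1/sin φ.
V₂ = V₁ · sin φ₁ / sin φ₂ = 39.0 × sin 48° / sin 30°
V₂ = 39.0 × 0.7431/0.5000 = 58 m/s

58 m/s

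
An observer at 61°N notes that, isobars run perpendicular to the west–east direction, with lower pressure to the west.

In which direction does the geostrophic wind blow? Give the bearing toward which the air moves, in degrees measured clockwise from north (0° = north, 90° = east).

The pressure-gradient force points toward the west (bearing 270°).
Geostrophic balance: in the Northern Hemisphere the Coriolis force deflects motion to the right, so the geostrophic wind blows 90° to the right of the pressure-gradient force (low pressure on the left).
Rotating 270° by 90° clockwise gives 000° — the wind blows toward the north.

000°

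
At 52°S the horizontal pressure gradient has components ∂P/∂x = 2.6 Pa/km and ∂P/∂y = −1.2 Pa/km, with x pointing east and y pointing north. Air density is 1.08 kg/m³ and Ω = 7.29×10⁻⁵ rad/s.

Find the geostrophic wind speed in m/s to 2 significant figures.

Coriolis parameter at 52°S:
f = 2Ω sin φ = 2 × 7.29×10⁻⁵ × sin 52° = 1.15×10⁻⁴ s⁻¹
In the Southern Hemisphere f is negative: f = −1.15×10⁻⁴ s⁻¹.
Component geostrophic relations (x east, y north):
u_g = −(1/(fρ)) ∂P/∂y,  v_g = (1/(fρ)) ∂P/∂x
u_g = −(−1.2×10⁻³)/(−1.15×10⁻⁴ × 1.08) = −9.67 m/s;  v_g = (2.6×10⁻³)/(−1.15×10⁻⁴ × 1.08) = −21.0 m/s
|V_g| = √(u_g² + v_g²) = 23.1 m/s

23 m/s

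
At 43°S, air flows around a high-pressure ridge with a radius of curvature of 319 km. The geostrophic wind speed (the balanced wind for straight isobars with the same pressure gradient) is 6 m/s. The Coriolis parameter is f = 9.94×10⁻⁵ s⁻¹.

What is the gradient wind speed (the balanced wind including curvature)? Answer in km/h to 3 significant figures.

Around a high, pressure-gradient force acts outward with centrifugal, so Coriolis balances both:
fV = (1/ρ)|∂P/∂n| + V²/R  →  V² − fR·V + fR·V_g = 0
With fR = 9.94×10⁻⁵ × 319×10³ m = 31.7 m/s:
V = [fR − √((fR)² − 4 fR V_g)]/2 = [31.7 − √(31.7² − 4×31.7×6)]/2 = 8.04 m/s
Supergeostrophic (V > V_g = 6 m/s), as expected around a high.
Converting: 8.04 m/s × 3.6 = 28.9 km/h

28.9 km/h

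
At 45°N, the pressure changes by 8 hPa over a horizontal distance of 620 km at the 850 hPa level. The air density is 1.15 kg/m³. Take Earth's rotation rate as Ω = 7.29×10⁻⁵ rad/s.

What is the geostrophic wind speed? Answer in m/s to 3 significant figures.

Coriolis parameter at 45°N:
f = 2Ω sin φ = 2 × 7.29×10⁻⁵ × sin 45° = 1.03×10⁻⁴ s⁻¹
Pressure gradient: |∂P/∂n| = 800 Pa / 620000 m = 1.29×10⁻³ Pa/m
Geostrophic balance (pressure-gradient force = Coriolis force):
V_g = (1/(fρ)) |∂P/∂n| = 1.29×10⁻³ / (1.03×10⁻⁴ × 1.15) = 10.9 m/s

10.9 m/s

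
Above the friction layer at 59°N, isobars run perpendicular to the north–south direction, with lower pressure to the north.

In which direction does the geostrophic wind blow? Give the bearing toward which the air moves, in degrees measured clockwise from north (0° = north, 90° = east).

090°

The pressure-gradient force points toward the north (bearing 000°).
Geostrophic balance: in the Northern Hemisphere the Coriolis force deflects motion to the right, so the geostrophic wind blows 90° to the right of the pressure-gradient force (low pressure on the left).
Rotating 000° by 90° clockwise gives 090° — the wind blows toward the east.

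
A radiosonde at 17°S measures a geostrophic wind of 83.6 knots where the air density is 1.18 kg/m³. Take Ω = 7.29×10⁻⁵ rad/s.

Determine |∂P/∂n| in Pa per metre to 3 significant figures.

Coriolis parameter at 17°S:
f = 2Ω sin φ = 2 × 7.29×10⁻⁵ × sin 17° = 4.26×10⁻⁵ s⁻¹
Wind speed in SI: 83.6 knots = 43.0 m/s
Geostrophic balance rearranged: |∂P/∂n| = f ρ V_g
|∂P/∂n| = 4.26×10⁻⁵ × 1.18 × 43.0 = 2.16×10⁻³ Pa/m

2.16×10⁻³ Pa/m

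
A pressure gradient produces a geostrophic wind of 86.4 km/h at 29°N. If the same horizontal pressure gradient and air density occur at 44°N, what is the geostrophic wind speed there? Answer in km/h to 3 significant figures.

With the same pressure gradient and density, V_g ∝ 1/f ∝ 1/sin φ.
V₂ = V₁ · sin φ₁ / sin φ₂ = 86.4 × sin 29° / sin 44°
V₂ = 86.4 × 0.4848/0.6947 = 60.3 km/h

60.3 km/h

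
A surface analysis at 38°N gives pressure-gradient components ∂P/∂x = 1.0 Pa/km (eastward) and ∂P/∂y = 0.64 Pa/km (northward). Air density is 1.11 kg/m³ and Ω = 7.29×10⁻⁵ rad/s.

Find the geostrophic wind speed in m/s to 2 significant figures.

Coriolis parameter at 38°N:
f = 2Ω sin φ = 2 × 7.29×10⁻⁵ × sin 38° = 8.98×10⁻⁵ s⁻¹
Component geostrophic relations (x east, y north):
u_g = −(1/(fρ)) ∂P/∂y,  v_g = (1/(fρ)) ∂P/∂x
u_g = −(0.64×10⁻³)/(8.98×10⁻⁵ × 1.11) = −6.42 m/s;  v_g = (1.0×10⁻³)/(8.98×10⁻⁵ × 1.11) = 10.0 m/s
|V_g| = √(u_g² + v_g²) = 11.9 m/s

12 m/s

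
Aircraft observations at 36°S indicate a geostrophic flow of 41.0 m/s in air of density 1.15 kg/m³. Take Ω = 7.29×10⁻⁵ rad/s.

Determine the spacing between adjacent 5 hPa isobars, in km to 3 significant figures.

Coriolis parameter at 36°S:
f = 2Ω sin φ = 2 × 7.29×10⁻⁵ × sin 36° = 8.57×10⁻⁵ s⁻¹
Geostrophic balance rearranged: |∂P/∂n| = f ρ V_g
|∂P/∂n| = 8.57×10⁻⁵ × 1.15 × 41.0 = 4.04×10⁻³ Pa/m
Isobar spacing: Δn = ΔP/|∂P/∂n| = 500 Pa / 4.04×10⁻³ Pa/m = 123741 m ≈ 124 km

124 km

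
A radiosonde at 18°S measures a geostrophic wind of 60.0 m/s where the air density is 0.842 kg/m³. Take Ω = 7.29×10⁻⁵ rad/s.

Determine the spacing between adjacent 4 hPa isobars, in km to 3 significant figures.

Coriolis parameter at 18°S:
f = 2Ω sin φ = 2 × 7.29×10⁻⁵ × sin 18° = 4.51×10⁻⁵ s⁻¹
Geostrophic balance rearranged: |∂P/∂n| = f ρ V_g
|∂P/∂n| = 4.51×10⁻⁵ × 0.842 × 60.0 = 2.28×10⁻³ Pa/m
Isobar spacing: Δn = ΔP/|∂P/∂n| = 400 Pa / 2.28×10⁻³ Pa/m = 175734 m ≈ 176 km

176 km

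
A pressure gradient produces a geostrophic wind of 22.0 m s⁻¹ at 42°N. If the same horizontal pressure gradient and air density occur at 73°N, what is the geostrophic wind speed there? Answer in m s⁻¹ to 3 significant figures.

15.4 m s⁻¹

With the same pressure gradient and density, V_g ∝ 1/f ∝ 1/sin φ.
V₂ = V₁ · sin φ₁ / sin φ₂ = 22.0 × sin 42° / sin 73°
V₂ = 22.0 × 0.6691/0.9563 = 15.4 m s⁻¹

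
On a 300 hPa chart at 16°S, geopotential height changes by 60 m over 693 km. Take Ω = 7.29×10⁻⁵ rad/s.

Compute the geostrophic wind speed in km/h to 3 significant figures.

Coriolis parameter at 16°S:
f = 2Ω sin φ = 2 × 7.29×10⁻⁵ × sin 16° = 4.02×10⁻⁵ s⁻¹
Height gradient: |∂Z/∂n| = 60 m / 693000 m = 8.66×10⁻⁵
On a pressure surface, geostrophic balance gives V_g = (g/f)|∂Z/∂n|:
V_g = 9.81 × 8.66×10⁻⁵ / 4.02×10⁻⁵ = 21.1 m/s
Converting: 21.1 m/s × 3.6 = 76.1 km/h

76.1 km/h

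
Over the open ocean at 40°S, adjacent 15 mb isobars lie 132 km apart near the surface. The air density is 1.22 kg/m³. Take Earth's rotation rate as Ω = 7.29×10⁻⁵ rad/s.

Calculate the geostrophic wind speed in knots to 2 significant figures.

190 knots

Coriolis parameter at 40°S:
f = 2Ω sin φ = 2 × 7.29×10⁻⁵ × sin 40° = 9.37×10⁻⁵ s⁻¹
Pressure gradient: |∂P/∂n| = 1500 Pa / 132000 m = 1.14×10⁻² Pa/m
Geostrophic balance (pressure-gradient force = Coriolis force):
V_g = (1/(fρ)) |∂P/∂n| = 1.14×10⁻² / (9.37×10⁻⁵ × 1.22) = 99.4 m/s
Converting: 99.4 m/s × 1.944 = 190 knots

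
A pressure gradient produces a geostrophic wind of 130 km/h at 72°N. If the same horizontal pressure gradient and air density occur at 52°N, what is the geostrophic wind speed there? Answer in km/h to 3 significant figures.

157 km/h

With the same pressure gradient and density, V_g ∝ 1/f ∝ 1/sin φ.
V₂ = V₁ · sin φ₁ / sin φ₂ = 130 × sin 72° / sin 52°
V₂ = 130 × 0.9511/0.7880 = 157 km/h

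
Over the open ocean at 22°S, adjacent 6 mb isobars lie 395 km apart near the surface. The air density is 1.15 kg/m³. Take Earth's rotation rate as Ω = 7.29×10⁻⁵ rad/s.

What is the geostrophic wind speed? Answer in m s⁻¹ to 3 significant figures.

24.2 m s⁻¹

Coriolis parameter at 22°S:
f = 2Ω sin φ = 2 × 7.29×10⁻⁵ × sin 22° = 5.46×10⁻⁵ s⁻¹
Pressure gradient: |∂P/∂n| = 600 Pa / 395000 m = 1.52×10⁻³ Pa/m
Geostrophic balance (pressure-gradient force = Coriolis force):
V_g = (1/(fρ)) |∂P/∂n| = 1.52×10⁻³ / (5.46×10⁻⁵ × 1.15) = 24.2 m/s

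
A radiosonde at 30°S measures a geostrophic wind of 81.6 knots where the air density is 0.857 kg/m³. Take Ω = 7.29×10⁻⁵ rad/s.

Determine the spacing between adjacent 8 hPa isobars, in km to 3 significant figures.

Coriolis parameter at 30°S:
f = 2Ω sin φ = 2 × 7.29×10⁻⁵ × sin 30° = 7.29×10⁻⁵ s⁻¹
Wind speed in SI: 81.6 knots = 42.0 m/s
Geostrophic balance rearranged: |∂P/∂n| = f ρ V_g
|∂P/∂n| = 7.29×10⁻⁵ × 0.857 × 42.0 = 2.62×10⁻³ Pa/m
Isobar spacing: Δn = ΔP/|∂P/∂n| = 800 Pa / 2.62×10⁻³ Pa/m = 305038 m ≈ 305 km

305 km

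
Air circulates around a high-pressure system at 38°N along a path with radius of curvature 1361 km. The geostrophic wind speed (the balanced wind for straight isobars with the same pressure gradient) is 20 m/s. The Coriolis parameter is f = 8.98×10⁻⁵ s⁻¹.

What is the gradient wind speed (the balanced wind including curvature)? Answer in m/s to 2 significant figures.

25 m/s

Around a high, pressure-gradient force acts outward with centrifugal, so Coriolis balances both:
fV = (1/ρ)|∂P/∂n| + V²/R  →  V² − fR·V + fR·V_g = 0
With fR = 8.98×10⁻⁵ × 1361×10³ m = 122 m/s:
V = [fR − √((fR)² − 4 fR V_g)]/2 = [122 − √(122² − 4×122×20)]/2 = 25.2 m/s
Supergeostrophic (V > V_g = 20 m/s), as expected around a high.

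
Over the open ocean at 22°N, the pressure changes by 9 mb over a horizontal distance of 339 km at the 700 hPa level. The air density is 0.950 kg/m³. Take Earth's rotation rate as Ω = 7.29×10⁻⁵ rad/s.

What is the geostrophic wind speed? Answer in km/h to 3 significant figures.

Coriolis parameter at 22°N:
f = 2Ω sin φ = 2 × 7.29×10⁻⁵ × sin 22° = 5.46×10⁻⁵ s⁻¹
Pressure gradient: |∂P/∂n| = 900 Pa / 339000 m = 2.65×10⁻³ Pa/m
Geostrophic balance (pressure-gradient force = Coriolis force):
V_g = (1/(fρ)) |∂P/∂n| = 2.65×10⁻³ / (5.46×10⁻⁵ × 0.950) = 51.2 m/s
Converting: 51.2 m/s × 3.6 = 184 km/h

184 km/h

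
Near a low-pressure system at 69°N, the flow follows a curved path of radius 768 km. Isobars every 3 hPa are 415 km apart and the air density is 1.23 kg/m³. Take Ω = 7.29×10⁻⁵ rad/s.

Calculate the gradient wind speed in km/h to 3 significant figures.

15.0 km/h

Coriolis parameter at 69°N:
f = 2Ω sin φ = 2 × 7.29×10⁻⁵ × sin 69° = 1.36×10⁻⁴ s⁻¹
Pressure gradient: |∂P/∂n| = 300 Pa / 415000 m = 7.23×10⁻⁴ Pa/m
Geostrophic speed: V_g = |∂P/∂n|/(fρ) = 7.23×10⁻⁴/(1.36×10⁻⁴ × 1.23) = 4.32 m/s
Around a low, centrifugal force acts outward with Coriolis, so pressure-gradient force balances both:
(1/ρ)|∂P/∂n| = fV + V²/R  →  V² + fR·V − fR·V_g = 0
With fR = 1.36×10⁻⁴ × 768×10³ m = 105 m/s:
V = [−fR + √((fR)² + 4 fR V_g)]/2 = [−105 + √(105² + 4×105×4.32)]/2 = 4.15 m/s
Subgeostrophic (V < V_g = 4.32 m/s), as expected around a low.
Converting: 4.15 m/s × 3.6 = 15.0 km/h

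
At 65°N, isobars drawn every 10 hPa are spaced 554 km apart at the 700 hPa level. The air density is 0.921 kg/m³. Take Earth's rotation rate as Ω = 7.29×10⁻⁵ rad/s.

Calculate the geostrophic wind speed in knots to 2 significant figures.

29 knots

Coriolis parameter at 65°N:
f = 2Ω sin φ = 2 × 7.29×10⁻⁵ × sin 65° = 1.32×10⁻⁴ s⁻¹
Pressure gradient: |∂P/∂n| = 1000 Pa / 554000 m = 1.81×10⁻³ Pa/m
Geostrophic balance (pressure-gradient force = Coriolis force):
V_g = (1/(fρ)) |∂P/∂n| = 1.81×10⁻³ / (1.32×10⁻⁴ × 0.921) = 14.8 m/s
Converting: 14.8 m/s × 1.944 = 29 knots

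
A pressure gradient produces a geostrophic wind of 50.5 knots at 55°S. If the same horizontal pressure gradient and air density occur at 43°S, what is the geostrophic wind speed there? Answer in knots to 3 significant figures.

With the same pressure gradient and density, V_g ∝ 1/f ∝ 1/sin φ.
V₂ = V₁ · sin φ₁ / sin φ₂ = 50.5 × sin 55° / sin 43°
V₂ = 50.5 × 0.8192/0.6820 = 60.7 knots

60.7 knots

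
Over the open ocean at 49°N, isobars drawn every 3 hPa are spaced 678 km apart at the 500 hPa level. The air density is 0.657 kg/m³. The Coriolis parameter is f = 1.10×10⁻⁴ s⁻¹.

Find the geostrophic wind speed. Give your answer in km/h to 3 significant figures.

22.0 km/h

Pressure gradient: |∂P/∂n| = 300 Pa / 678000 m = 4.42×10⁻⁴ Pa/m
Geostrophic balance (pressure-gradient force = Coriolis force):
V_g = (1/(fρ)) |∂P/∂n| = 4.42×10⁻⁴ / (1.10×10⁻⁴ × 0.657) = 6.12 m/s
Converting: 6.12 m/s × 3.6 = 22.0 km/h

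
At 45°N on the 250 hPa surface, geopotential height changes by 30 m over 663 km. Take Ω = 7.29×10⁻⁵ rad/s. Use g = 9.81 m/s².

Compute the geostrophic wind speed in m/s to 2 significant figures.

Coriolis parameter at 45°N:
f = 2Ω sin φ = 2 × 7.29×10⁻⁵ × sin 45° = 1.03×10⁻⁴ s⁻¹
Height gradient: |∂Z/∂n| = 30 m / 663000 m = 4.52×10⁻⁵
On a pressure surface, geostrophic balance gives V_g = (g/f)|∂Z/∂n|:
V_g = 9.81 × 4.52×10⁻⁵ / 1.03×10⁻⁴ = 4.31 m/s

4.3 m/s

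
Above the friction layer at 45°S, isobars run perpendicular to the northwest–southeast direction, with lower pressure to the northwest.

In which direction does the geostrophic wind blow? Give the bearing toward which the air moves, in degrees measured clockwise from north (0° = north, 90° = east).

The pressure-gradient force points toward the northwest (bearing 315°).
Geostrophic balance: in the Southern Hemisphere the Coriolis force deflects motion to the left, so the geostrophic wind blows 90° to the left of the pressure-gradient force (low pressure on the right).
Rotating 315° by 90° counterclockwise gives 225° — the wind blows toward the southwest.

225°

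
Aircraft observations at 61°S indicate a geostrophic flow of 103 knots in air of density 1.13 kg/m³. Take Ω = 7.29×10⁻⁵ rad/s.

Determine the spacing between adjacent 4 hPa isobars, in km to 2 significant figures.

52 km

Coriolis parameter at 61°S:
f = 2Ω sin φ = 2 × 7.29×10⁻⁵ × sin 61° = 1.28×10⁻⁴ s⁻¹
Wind speed in SI: 103 knots = 53.0 m/s
Geostrophic balance rearranged: |∂P/∂n| = f ρ V_g
|∂P/∂n| = 1.28×10⁻⁴ × 1.13 × 53.0 = 7.64×10⁻³ Pa/m
Isobar spacing: Δn = ΔP/|∂P/∂n| = 400 Pa / 7.64×10⁻³ Pa/m = 52388 m ≈ 52 km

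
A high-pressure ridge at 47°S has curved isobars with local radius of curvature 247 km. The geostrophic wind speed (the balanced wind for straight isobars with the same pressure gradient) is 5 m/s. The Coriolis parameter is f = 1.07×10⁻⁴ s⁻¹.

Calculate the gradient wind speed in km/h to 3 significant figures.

Around a high, pressure-gradient force acts outward with centrifugal, so Coriolis balances both:
fV = (1/ρ)|∂P/∂n| + V²/R  →  V² − fR·V + fR·V_g = 0
With fR = 1.07×10⁻⁴ × 247×10³ m = 26.4 m/s:
V = [fR − √((fR)² − 4 fR V_g)]/2 = [26.4 − √(26.4² − 4×26.4×5)]/2 = 6.7 m/s
Supergeostrophic (V > V_g = 5 m/s), as expected around a high.
Converting: 6.7 m/s × 3.6 = 24.1 km/h

24.1 km/h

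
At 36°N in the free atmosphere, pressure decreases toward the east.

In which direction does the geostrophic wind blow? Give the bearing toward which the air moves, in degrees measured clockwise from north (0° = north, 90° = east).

180°

The pressure-gradient force points toward the east (bearing 090°).
Geostrophic balance: in the Northern Hemisphere the Coriolis force deflects motion to the right, so the geostrophic wind blows 90° to the right of the pressure-gradient force (low pressure on the left).
Rotating 090° by 90° clockwise gives 180° — the wind blows toward the south.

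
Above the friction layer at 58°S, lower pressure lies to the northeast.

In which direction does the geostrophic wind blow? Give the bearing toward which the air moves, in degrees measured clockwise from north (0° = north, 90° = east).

315°

The pressure-gradient force points toward the northeast (bearing 045°).
Geostrophic balance: in the Southern Hemisphere the Coriolis force deflects motion to the left, so the geostrophic wind blows 90° to the left of the pressure-gradient force (low pressure on the right).
Rotating 045° by 90° counterclockwise gives 315° — the wind blows toward the northwest.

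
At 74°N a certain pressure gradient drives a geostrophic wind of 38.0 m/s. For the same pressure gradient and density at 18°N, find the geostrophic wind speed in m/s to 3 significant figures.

With the same pressure gradient and density, V_g ∝ 1/f ∝ 1/sin φ.
V₂ = V₁ · sin φ₁ / sin φ₂ = 38.0 × sin 74° / sin 18°
V₂ = 38.0 × 0.9613/0.3090 = 118 m/s

118 m/s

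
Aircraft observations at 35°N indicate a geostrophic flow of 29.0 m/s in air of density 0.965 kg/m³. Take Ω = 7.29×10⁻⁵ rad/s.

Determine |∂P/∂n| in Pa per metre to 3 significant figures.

Coriolis parameter at 35°N:
f = 2Ω sin φ = 2 × 7.29×10⁻⁵ × sin 35° = 8.36×10⁻⁵ s⁻¹
Geostrophic balance rearranged: |∂P/∂n| = f ρ V_g
|∂P/∂n| = 8.36×10⁻⁵ × 0.965 × 29.0 = 2.34×10⁻³ Pa/m

2.34×10⁻³ Pa/m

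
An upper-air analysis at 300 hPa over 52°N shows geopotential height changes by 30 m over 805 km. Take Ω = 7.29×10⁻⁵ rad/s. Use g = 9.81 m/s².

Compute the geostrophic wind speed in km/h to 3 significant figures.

11.5 km/h

Coriolis parameter at 52°N:
f = 2Ω sin φ = 2 × 7.29×10⁻⁵ × sin 52° = 1.15×10⁻⁴ s⁻¹
Height gradient: |∂Z/∂n| = 30 m / 805000 m = 3.73×10⁻⁵
On a pressure surface, geostrophic balance gives V_g = (g/f)|∂Z/∂n|:
V_g = 9.81 × 3.73×10⁻⁵ / 1.15×10⁻⁴ = 3.18 m/s
Converting: 3.18 m/s × 3.6 = 11.5 km/h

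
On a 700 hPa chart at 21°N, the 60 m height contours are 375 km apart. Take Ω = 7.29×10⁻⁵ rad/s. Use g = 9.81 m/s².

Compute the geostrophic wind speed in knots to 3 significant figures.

58.4 knots

Coriolis parameter at 21°N:
f = 2Ω sin φ = 2 × 7.29×10⁻⁵ × sin 21° = 5.23×10⁻⁵ s⁻¹
Height gradient: |∂Z/∂n| = 60 m / 375000 m = 1.60×10⁻⁴
On a pressure surface, geostrophic balance gives V_g = (g/f)|∂Z/∂n|:
V_g = 9.81 × 1.60×10⁻⁴ / 5.23×10⁻⁵ = 30.0 m/s
Converting: 30.0 m/s × 1.944 = 58.4 knots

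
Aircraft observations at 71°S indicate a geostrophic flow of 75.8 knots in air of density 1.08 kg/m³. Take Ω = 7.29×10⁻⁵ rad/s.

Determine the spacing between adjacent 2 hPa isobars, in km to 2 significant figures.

34 km

Coriolis parameter at 71°S:
f = 2Ω sin φ = 2 × 7.29×10⁻⁵ × sin 71° = 1.38×10⁻⁴ s⁻¹
Wind speed in SI: 75.8 knots = 39.0 m/s
Geostrophic balance rearranged: |∂P/∂n| = f ρ V_g
|∂P/∂n| = 1.38×10⁻⁴ × 1.08 × 39.0 = 5.81×10⁻³ Pa/m
Isobar spacing: Δn = ΔP/|∂P/∂n| = 200 Pa / 5.81×10⁻³ Pa/m = 34449 m ≈ 34 km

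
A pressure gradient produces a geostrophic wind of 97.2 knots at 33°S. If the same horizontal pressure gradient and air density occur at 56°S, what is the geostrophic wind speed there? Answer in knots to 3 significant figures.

63.9 knots

With the same pressure gradient and density, V_g ∝ 1/f ∝ 1/sin φ.
V₂ = V₁ · sin φ₁ / sin φ₂ = 97.2 × sin 33° / sin 56°
V₂ = 97.2 × 0.5446/0.8290 = 63.9 knots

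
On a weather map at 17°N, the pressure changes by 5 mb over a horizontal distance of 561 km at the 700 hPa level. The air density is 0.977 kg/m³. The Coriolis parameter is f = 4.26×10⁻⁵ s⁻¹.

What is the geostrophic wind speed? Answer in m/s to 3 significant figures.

Pressure gradient: |∂P/∂n| = 500 Pa / 561000 m = 8.91×10⁻⁴ Pa/m
Geostrophic balance (pressure-gradient force = Coriolis force):
V_g = (1/(fρ)) |∂P/∂n| = 8.91×10⁻⁴ / (4.26×10⁻⁵ × 0.977) = 21.4 m/s

21.4 m/s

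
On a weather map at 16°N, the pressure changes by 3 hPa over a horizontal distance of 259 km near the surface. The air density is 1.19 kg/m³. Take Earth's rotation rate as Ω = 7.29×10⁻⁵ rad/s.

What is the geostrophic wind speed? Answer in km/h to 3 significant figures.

Coriolis parameter at 16°N:
f = 2Ω sin φ = 2 × 7.29×10⁻⁵ × sin 16° = 4.02×10⁻⁵ s⁻¹
Pressure gradient: |∂P/∂n| = 300 Pa / 259000 m = 1.16×10⁻³ Pa/m
Geostrophic balance (pressure-gradient force = Coriolis force):
V_g = (1/(fρ)) |∂P/∂n| = 1.16×10⁻³ / (4.02×10⁻⁵ × 1.19) = 24.2 m/s
Converting: 24.2 m/s × 3.6 = 87.2 km/h

87.2 km/h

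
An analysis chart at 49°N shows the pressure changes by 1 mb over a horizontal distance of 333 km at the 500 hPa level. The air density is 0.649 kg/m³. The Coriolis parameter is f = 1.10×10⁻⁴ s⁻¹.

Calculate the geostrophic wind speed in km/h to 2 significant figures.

15 km/h

Pressure gradient: |∂P/∂n| = 100 Pa / 333000 m = 3.00×10⁻⁴ Pa/m
Geostrophic balance (pressure-gradient force = Coriolis force):
V_g = (1/(fρ)) |∂P/∂n| = 3.00×10⁻⁴ / (1.10×10⁻⁴ × 0.649) = 4.21 m/s
Converting: 4.21 m/s × 3.6 = 15 km/h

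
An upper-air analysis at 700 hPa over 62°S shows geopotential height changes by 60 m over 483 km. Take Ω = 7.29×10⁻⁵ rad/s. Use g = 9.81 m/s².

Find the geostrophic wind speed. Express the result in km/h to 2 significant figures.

Coriolis parameter at 62°S:
f = 2Ω sin φ = 2 × 7.29×10⁻⁵ × sin 62° = 1.29×10⁻⁴ s⁻¹
Height gradient: |∂Z/∂n| = 60 m / 483000 m = 1.24×10⁻⁴
On a pressure surface, geostrophic balance gives V_g = (g/f)|∂Z/∂n|:
V_g = 9.81 × 1.24×10⁻⁴ / 1.29×10⁻⁴ = 9.47 m/s
Converting: 9.47 m/s × 3.6 = 34 km/h

34 km/h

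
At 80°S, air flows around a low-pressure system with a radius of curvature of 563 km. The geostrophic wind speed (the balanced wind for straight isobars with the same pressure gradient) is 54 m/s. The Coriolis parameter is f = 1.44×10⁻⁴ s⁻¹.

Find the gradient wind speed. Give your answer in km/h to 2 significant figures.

130 km/h

Around a low, centrifugal force acts outward with Coriolis, so pressure-gradient force balances both:
(1/ρ)|∂P/∂n| = fV + V²/R  →  V² + fR·V − fR·V_g = 0
With fR = 1.44×10⁻⁴ × 563×10³ m = 81.1 m/s:
V = [−fR + √((fR)² + 4 fR V_g)]/2 = [−81.1 + √(81.1² + 4×81.1×54)]/2 = 37.1 m/s
Subgeostrophic (V < V_g = 54 m/s), as expected around a low.
Converting: 37.1 m/s × 3.6 = 130 km/h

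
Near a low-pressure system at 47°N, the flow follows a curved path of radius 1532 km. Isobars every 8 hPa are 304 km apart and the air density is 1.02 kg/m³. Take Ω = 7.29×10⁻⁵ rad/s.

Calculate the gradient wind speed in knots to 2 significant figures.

Coriolis parameter at 47°N:
f = 2Ω sin φ = 2 × 7.29×10⁻⁵ × sin 47° = 1.07×10⁻⁴ s⁻¹
Pressure gradient: |∂P/∂n| = 800 Pa / 304000 m = 2.63×10⁻³ Pa/m
Geostrophic speed: V_g = |∂P/∂n|/(fρ) = 2.63×10⁻³/(1.07×10⁻⁴ × 1.02) = 24.2 m/s
Around a low, centrifugal force acts outward with Coriolis, so pressure-gradient force balances both:
(1/ρ)|∂P/∂n| = fV + V²/R  →  V² + fR·V − fR·V_g = 0
With fR = 1.07×10⁻⁴ × 1532×10³ m = 163 m/s:
V = [−fR + √((fR)² + 4 fR V_g)]/2 = [−163 + √(163² + 4×163×24.2)]/2 = 21.4 m/s
Subgeostrophic (V < V_g = 24.2 m/s), as expected around a low.
Converting: 21.4 m/s × 1.944 = 42 knots

42 knots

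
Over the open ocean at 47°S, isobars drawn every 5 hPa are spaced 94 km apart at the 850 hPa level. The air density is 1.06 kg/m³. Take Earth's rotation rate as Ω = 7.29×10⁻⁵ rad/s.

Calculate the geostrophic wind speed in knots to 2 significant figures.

91 knots

Coriolis parameter at 47°S:
f = 2Ω sin φ = 2 × 7.29×10⁻⁵ × sin 47° = 1.07×10⁻⁴ s⁻¹
Pressure gradient: |∂P/∂n| = 500 Pa / 94000 m = 5.32×10⁻³ Pa/m
Geostrophic balance (pressure-gradient force = Coriolis force):
V_g = (1/(fρ)) |∂P/∂n| = 5.32×10⁻³ / (1.07×10⁻⁴ × 1.06) = 47.1 m/s
Converting: 47.1 m/s × 1.944 = 91 knots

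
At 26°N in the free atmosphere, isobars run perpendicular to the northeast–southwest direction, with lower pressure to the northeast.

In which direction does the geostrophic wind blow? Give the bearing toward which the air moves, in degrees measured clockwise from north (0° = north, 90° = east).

The pressure-gradient force points toward the northeast (bearing 045°).
Geostrophic balance: in the Northern Hemisphere the Coriolis force deflects motion to the right, so the geostrophic wind blows 90° to the right of the pressure-gradient force (low pressure on the left).
Rotating 045° by 90° clockwise gives 135° — the wind blows toward the southeast.

135°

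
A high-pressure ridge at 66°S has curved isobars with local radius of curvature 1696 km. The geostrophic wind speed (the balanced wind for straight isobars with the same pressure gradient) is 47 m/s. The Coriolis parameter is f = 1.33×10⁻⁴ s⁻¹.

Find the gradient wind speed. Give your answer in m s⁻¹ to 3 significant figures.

66.8 m s⁻¹

Around a high, pressure-gradient force acts outward with centrifugal, so Coriolis balances both:
fV = (1/ρ)|∂P/∂n| + V²/R  →  V² − fR·V + fR·V_g = 0
With fR = 1.33×10⁻⁴ × 1696×10³ m = 226 m/s:
V = [fR − √((fR)² − 4 fR V_g)]/2 = [226 − √(226² − 4×226×47)]/2 = 66.8 m/s
Supergeostrophic (V > V_g = 47 m/s), as expected around a high.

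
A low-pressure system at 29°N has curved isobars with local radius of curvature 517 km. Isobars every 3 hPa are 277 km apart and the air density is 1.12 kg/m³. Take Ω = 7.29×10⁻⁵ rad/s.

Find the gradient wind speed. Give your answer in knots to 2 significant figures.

Coriolis parameter at 29°N:
f = 2Ω sin φ = 2 × 7.29×10⁻⁵ × sin 29° = 7.07×10⁻⁵ s⁻¹
Pressure gradient: |∂P/∂n| = 300 Pa / 277000 m = 1.08×10⁻³ Pa/m
Geostrophic speed: V_g = |∂P/∂n|/(fρ) = 1.08×10⁻³/(7.07×10⁻⁵ × 1.12) = 13.7 m/s
Around a low, centrifugal force acts outward with Coriolis, so pressure-gradient force balances both:
(1/ρ)|∂P/∂n| = fV + V²/R  →  V² + fR·V − fR·V_g = 0
With fR = 7.07×10⁻⁵ × 517×10³ m = 36.5 m/s:
V = [−fR + √((fR)² + 4 fR V_g)]/2 = [−36.5 + √(36.5² + 4×36.5×13.7)]/2 = 10.6 m/s
Subgeostrophic (V < V_g = 13.7 m/s), as expected around a low.
Converting: 10.6 m/s × 1.944 = 21 knots

21 knots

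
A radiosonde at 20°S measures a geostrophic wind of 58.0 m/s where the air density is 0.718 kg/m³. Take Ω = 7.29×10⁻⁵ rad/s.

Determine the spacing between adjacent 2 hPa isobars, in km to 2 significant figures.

Coriolis parameter at 20°S:
f = 2Ω sin φ = 2 × 7.29×10⁻⁵ × sin 20° = 4.99×10⁻⁵ s⁻¹
Geostrophic balance rearranged: |∂P/∂n| = f ρ V_g
|∂P/∂n| = 4.99×10⁻⁵ × 0.718 × 58.0 = 2.08×10⁻³ Pa/m
Isobar spacing: Δn = ΔP/|∂P/∂n| = 200 Pa / 2.08×10⁻³ Pa/m = 96309 m ≈ 96 km

96 km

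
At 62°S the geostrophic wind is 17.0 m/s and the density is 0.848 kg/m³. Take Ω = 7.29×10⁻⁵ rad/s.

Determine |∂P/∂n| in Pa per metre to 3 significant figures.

1.86×10⁻³ Pa/m

Coriolis parameter at 62°S:
f = 2Ω sin φ = 2 × 7.29×10⁻⁵ × sin 62° = 1.29×10⁻⁴ s⁻¹
Geostrophic balance rearranged: |∂P/∂n| = f ρ V_g
|∂P/∂n| = 1.29×10⁻⁴ × 0.848 × 17.0 = 1.86×10⁻³ Pa/m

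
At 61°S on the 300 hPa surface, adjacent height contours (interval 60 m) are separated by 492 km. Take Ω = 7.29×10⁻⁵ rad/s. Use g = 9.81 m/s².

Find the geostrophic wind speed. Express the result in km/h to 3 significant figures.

33.8 km/h

Coriolis parameter at 61°S:
f = 2Ω sin φ = 2 × 7.29×10⁻⁵ × sin 61° = 1.28×10⁻⁴ s⁻¹
Height gradient: |∂Z/∂n| = 60 m / 492000 m = 1.22×10⁻⁴
On a pressure surface, geostrophic balance gives V_g = (g/f)|∂Z/∂n|:
V_g = 9.81 × 1.22×10⁻⁴ / 1.28×10⁻⁴ = 9.38 m/s
Converting: 9.38 m/s × 3.6 = 33.8 km/h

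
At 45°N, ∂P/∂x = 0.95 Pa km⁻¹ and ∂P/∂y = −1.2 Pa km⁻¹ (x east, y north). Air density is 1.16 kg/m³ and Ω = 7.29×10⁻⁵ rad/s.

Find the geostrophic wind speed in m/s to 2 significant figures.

Coriolis parameter at 45°N:
f = 2Ω sin φ = 2 × 7.29×10⁻⁵ × sin 45° = 1.03×10⁻⁴ s⁻¹
Component geostrophic relations (x east, y north):
u_g = −(1/(fρ)) ∂P/∂y,  v_g = (1/(fρ)) ∂P/∂x
u_g = −(−1.2×10⁻³)/(1.03×10⁻⁴ × 1.16) = 10.0 m/s;  v_g = (0.95×10⁻³)/(1.03×10⁻⁴ × 1.16) = 7.94 m/s
|V_g| = √(u_g² + v_g²) = 12.8 m/s

13 m/s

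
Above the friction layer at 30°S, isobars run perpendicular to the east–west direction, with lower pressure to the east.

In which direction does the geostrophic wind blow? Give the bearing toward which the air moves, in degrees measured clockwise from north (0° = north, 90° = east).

000°

The pressure-gradient force points toward the east (bearing 090°).
Geostrophic balance: in the Southern Hemisphere the Coriolis force deflects motion to the left, so the geostrophic wind blows 90° to the left of the pressure-gradient force (low pressure on the right).
Rotating 090° by 90° counterclockwise gives 000° — the wind blows toward the north.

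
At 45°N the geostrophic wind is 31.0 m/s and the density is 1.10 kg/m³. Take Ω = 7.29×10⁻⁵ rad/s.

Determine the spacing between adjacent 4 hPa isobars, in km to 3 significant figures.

Coriolis parameter at 45°N:
f = 2Ω sin φ = 2 × 7.29×10⁻⁵ × sin 45° = 1.03×10⁻⁴ s⁻¹
Geostrophic balance rearranged: |∂P/∂n| = f ρ V_g
|∂P/∂n| = 1.03×10⁻⁴ × 1.10 × 31.0 = 3.52×10⁻³ Pa/m
Isobar spacing: Δn = ΔP/|∂P/∂n| = 400 Pa / 3.52×10⁻³ Pa/m = 113779 m ≈ 114 km

114 km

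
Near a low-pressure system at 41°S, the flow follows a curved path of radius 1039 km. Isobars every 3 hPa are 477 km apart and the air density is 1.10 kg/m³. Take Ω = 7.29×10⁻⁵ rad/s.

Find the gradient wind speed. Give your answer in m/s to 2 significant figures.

5.7 m/s

Coriolis parameter at 41°S:
f = 2Ω sin φ = 2 × 7.29×10⁻⁵ × sin 41° = 9.57×10⁻⁵ s⁻¹
Pressure gradient: |∂P/∂n| = 300 Pa / 477000 m = 6.29×10⁻⁴ Pa/m
Geostrophic speed: V_g = |∂P/∂n|/(fρ) = 6.29×10⁻⁴/(9.57×10⁻⁵ × 1.10) = 5.98 m/s
Around a low, centrifugal force acts outward with Coriolis, so pressure-gradient force balances both:
(1/ρ)|∂P/∂n| = fV + V²/R  →  V² + fR·V − fR·V_g = 0
With fR = 9.57×10⁻⁵ × 1039×10³ m = 99.4 m/s:
V = [−fR + √((fR)² + 4 fR V_g)]/2 = [−99.4 + √(99.4² + 4×99.4×5.98)]/2 = 5.66 m/s
Subgeostrophic (V < V_g = 5.98 m/s), as expected around a low.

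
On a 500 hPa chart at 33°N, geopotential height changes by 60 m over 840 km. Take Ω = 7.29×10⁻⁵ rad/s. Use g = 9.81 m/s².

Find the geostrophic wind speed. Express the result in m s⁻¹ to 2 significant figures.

Coriolis parameter at 33°N:
f = 2Ω sin φ = 2 × 7.29×10⁻⁵ × sin 33° = 7.94×10⁻⁵ s⁻¹
Height gradient: |∂Z/∂n| = 60 m / 840000 m = 7.14×10⁻⁵
On a pressure surface, geostrophic balance gives V_g = (g/f)|∂Z/∂n|:
V_g = 9.81 × 7.14×10⁻⁵ / 7.94×10⁻⁵ = 8.82 m/s

8.8 m s⁻¹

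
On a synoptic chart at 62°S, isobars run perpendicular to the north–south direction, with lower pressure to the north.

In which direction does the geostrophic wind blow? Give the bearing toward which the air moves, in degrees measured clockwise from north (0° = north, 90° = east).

The pressure-gradient force points toward the north (bearing 000°).
Geostrophic balance: in the Southern Hemisphere the Coriolis force deflects motion to the left, so the geostrophic wind blows 90° to the left of the pressure-gradient force (low pressure on the right).
Rotating 000° by 90° counterclockwise gives 270° — the wind blows toward the west.

270°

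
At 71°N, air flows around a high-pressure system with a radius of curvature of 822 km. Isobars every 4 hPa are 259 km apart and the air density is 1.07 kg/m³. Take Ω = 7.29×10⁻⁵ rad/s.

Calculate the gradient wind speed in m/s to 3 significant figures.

Coriolis parameter at 71°N:
f = 2Ω sin φ = 2 × 7.29×10⁻⁵ × sin 71° = 1.38×10⁻⁴ s⁻¹
Pressure gradient: |∂P/∂n| = 400 Pa / 259000 m = 1.54×10⁻³ Pa/m
Geostrophic speed: V_g = |∂P/∂n|/(fρ) = 1.54×10⁻³/(1.38×10⁻⁴ × 1.07) = 10.5 m/s
Around a high, pressure-gradient force acts outward with centrifugal, so Coriolis balances both:
fV = (1/ρ)|∂P/∂n| + V²/R  →  V² − fR·V + fR·V_g = 0
With fR = 1.38×10⁻⁴ × 822×10³ m = 113 m/s:
V = [fR − √((fR)² − 4 fR V_g)]/2 = [113 − √(113² − 4×113×10.5)]/2 = 11.7 m/s
Supergeostrophic (V > V_g = 10.5 m/s), as expected around a high.

11.7 m/s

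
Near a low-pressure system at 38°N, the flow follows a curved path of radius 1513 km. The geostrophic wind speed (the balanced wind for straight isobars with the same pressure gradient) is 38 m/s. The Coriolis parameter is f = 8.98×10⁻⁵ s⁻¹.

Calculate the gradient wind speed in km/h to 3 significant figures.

Around a low, centrifugal force acts outward with Coriolis, so pressure-gradient force balances both:
(1/ρ)|∂P/∂n| = fV + V²/R  →  V² + fR·V − fR·V_g = 0
With fR = 8.98×10⁻⁵ × 1513×10³ m = 136 m/s:
V = [−fR + √((fR)² + 4 fR V_g)]/2 = [−136 + √(136² + 4×136×38)]/2 = 30.9 m/s
Subgeostrophic (V < V_g = 38 m/s), as expected around a low.
Converting: 30.9 m/s × 3.6 = 111 km/h

111 km/h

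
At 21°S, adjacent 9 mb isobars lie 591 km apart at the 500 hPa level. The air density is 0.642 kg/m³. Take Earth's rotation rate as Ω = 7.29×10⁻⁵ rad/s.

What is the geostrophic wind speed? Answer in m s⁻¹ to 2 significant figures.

Coriolis parameter at 21°S:
f = 2Ω sin φ = 2 × 7.29×10⁻⁵ × sin 21° = 5.23×10⁻⁵ s⁻¹
Pressure gradient: |∂P/∂n| = 900 Pa / 591000 m = 1.52×10⁻³ Pa/m
Geostrophic balance (pressure-gradient force = Coriolis force):
V_g = (1/(fρ)) |∂P/∂n| = 1.52×10⁻³ / (5.23×10⁻⁵ × 0.642) = 45.4 m/s

45 m s⁻¹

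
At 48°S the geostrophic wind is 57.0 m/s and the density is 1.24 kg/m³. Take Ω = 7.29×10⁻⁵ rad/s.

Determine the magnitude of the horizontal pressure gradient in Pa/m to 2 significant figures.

Coriolis parameter at 48°S:
f = 2Ω sin φ = 2 × 7.29×10⁻⁵ × sin 48° = 1.08×10⁻⁴ s⁻¹
Geostrophic balance rearranged: |∂P/∂n| = f ρ V_g
|∂P/∂n| = 1.08×10⁻⁴ × 1.24 × 57.0 = 7.66×10⁻³ Pa/m

7.7×10⁻³ Pa/m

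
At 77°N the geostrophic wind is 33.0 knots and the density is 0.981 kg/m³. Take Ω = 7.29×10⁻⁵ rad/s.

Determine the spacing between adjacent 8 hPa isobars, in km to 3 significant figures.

338 km

Coriolis parameter at 77°N:
f = 2Ω sin φ = 2 × 7.29×10⁻⁵ × sin 77° = 1.42×10⁻⁴ s⁻¹
Wind speed in SI: 33.0 knots = 17.0 m/s
Geostrophic balance rearranged: |∂P/∂n| = f ρ V_g
|∂P/∂n| = 1.42×10⁻⁴ × 0.981 × 17.0 = 2.37×10⁻³ Pa/m
Isobar spacing: Δn = ΔP/|∂P/∂n| = 800 Pa / 2.37×10⁻³ Pa/m = 338133 m ≈ 338 km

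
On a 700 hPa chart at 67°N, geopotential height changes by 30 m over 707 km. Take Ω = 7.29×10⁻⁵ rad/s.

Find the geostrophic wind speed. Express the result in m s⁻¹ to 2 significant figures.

3.1 m s⁻¹

Coriolis parameter at 67°N:
f = 2Ω sin φ = 2 × 7.29×10⁻⁵ × sin 67° = 1.34×10⁻⁴ s⁻¹
Height gradient: |∂Z/∂n| = 30 m / 707000 m = 4.24×10⁻⁵
On a pressure surface, geostrophic balance gives V_g = (g/f)|∂Z/∂n|:
V_g = 9.81 × 4.24×10⁻⁵ / 1.34×10⁻⁴ = 3.10 m/s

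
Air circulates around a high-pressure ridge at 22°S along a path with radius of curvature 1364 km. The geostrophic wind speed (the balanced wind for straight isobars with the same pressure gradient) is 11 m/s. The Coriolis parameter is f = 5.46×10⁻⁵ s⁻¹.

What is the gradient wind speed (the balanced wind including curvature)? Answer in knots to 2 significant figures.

Around a high, pressure-gradient force acts outward with centrifugal, so Coriolis balances both:
fV = (1/ρ)|∂P/∂n| + V²/R  →  V² − fR·V + fR·V_g = 0
With fR = 5.46×10⁻⁵ × 1364×10³ m = 74.5 m/s:
V = [fR − √((fR)² − 4 fR V_g)]/2 = [74.5 − √(74.5² − 4×74.5×11)]/2 = 13.4 m/s
Supergeostrophic (V > V_g = 11 m/s), as expected around a high.
Converting: 13.4 m/s × 1.944 = 26 knots

26 knots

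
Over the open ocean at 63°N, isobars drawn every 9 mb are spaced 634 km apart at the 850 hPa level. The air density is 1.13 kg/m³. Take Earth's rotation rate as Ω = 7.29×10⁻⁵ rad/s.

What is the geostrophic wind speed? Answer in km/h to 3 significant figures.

34.8 km/h

Coriolis parameter at 63°N:
f = 2Ω sin φ = 2 × 7.29×10⁻⁵ × sin 63° = 1.30×10⁻⁴ s⁻¹
Pressure gradient: |∂P/∂n| = 900 Pa / 634000 m = 1.42×10⁻³ Pa/m
Geostrophic balance (pressure-gradient force = Coriolis force):
V_g = (1/(fρ)) |∂P/∂n| = 1.42×10⁻³ / (1.30×10⁻⁴ × 1.13) = 9.67 m/s
Converting: 9.67 m/s × 3.6 = 34.8 km/h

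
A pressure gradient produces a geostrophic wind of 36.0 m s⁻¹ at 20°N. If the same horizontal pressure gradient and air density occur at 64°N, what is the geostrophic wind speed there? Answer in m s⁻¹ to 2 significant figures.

14 m s⁻¹

With the same pressure gradient and density, V_g ∝ 1/f ∝ 1/sin φ.
V₂ = V₁ · sin φ₁ / sin φ₂ = 36.0 × sin 20° / sin 64°
V₂ = 36.0 × 0.3420/0.8988 = 14 m s⁻¹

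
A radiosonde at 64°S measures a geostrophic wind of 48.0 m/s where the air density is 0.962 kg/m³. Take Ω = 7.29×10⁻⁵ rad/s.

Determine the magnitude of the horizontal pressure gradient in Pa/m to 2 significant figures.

6.1×10⁻³ Pa/m

Coriolis parameter at 64°S:
f = 2Ω sin φ = 2 × 7.29×10⁻⁵ × sin 64° = 1.31×10⁻⁴ s⁻¹
Geostrophic balance rearranged: |∂P/∂n| = f ρ V_g
|∂P/∂n| = 1.31×10⁻⁴ × 0.962 × 48.0 = 6.05×10⁻³ Pa/m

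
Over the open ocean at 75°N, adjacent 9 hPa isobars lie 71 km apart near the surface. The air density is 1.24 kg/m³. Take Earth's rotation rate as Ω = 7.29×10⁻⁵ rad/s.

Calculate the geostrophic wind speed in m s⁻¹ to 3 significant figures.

72.6 m s⁻¹

Coriolis parameter at 75°N:
f = 2Ω sin φ = 2 × 7.29×10⁻⁵ × sin 75° = 1.41×10⁻⁴ s⁻¹
Pressure gradient: |∂P/∂n| = 900 Pa / 71000 m = 1.27×10⁻² Pa/m
Geostrophic balance (pressure-gradient force = Coriolis force):
V_g = (1/(fρ)) |∂P/∂n| = 1.27×10⁻² / (1.41×10⁻⁴ × 1.24) = 72.6 m/s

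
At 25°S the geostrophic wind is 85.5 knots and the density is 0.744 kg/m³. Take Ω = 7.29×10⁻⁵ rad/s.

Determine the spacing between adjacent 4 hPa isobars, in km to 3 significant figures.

198 km

Coriolis parameter at 25°S:
f = 2Ω sin φ = 2 × 7.29×10⁻⁵ × sin 25° = 6.16×10⁻⁵ s⁻¹
Wind speed in SI: 85.5 knots = 44.0 m/s
Geostrophic balance rearranged: |∂P/∂n| = f ρ V_g
|∂P/∂n| = 6.16×10⁻⁵ × 0.744 × 44.0 = 2.02×10⁻³ Pa/m
Isobar spacing: Δn = ΔP/|∂P/∂n| = 400 Pa / 2.02×10⁻³ Pa/m = 198370 m ≈ 198 km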